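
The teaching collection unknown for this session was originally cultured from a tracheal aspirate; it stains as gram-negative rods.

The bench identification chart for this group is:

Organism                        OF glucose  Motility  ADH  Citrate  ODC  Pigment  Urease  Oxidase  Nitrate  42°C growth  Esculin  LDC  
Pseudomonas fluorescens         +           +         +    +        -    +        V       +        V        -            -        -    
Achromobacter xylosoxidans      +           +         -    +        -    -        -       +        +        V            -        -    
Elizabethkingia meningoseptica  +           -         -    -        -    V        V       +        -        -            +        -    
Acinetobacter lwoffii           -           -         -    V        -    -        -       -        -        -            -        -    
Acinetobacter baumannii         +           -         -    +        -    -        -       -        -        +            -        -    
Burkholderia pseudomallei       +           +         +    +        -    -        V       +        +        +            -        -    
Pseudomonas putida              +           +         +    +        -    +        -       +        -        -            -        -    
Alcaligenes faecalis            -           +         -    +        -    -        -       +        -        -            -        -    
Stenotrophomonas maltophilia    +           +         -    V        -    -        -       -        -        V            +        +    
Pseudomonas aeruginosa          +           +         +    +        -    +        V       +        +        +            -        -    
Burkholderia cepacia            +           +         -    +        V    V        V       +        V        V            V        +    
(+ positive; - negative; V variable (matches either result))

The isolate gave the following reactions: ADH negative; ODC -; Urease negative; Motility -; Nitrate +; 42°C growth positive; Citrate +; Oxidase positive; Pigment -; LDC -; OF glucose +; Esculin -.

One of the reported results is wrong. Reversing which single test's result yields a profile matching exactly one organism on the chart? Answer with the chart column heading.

As reported, no row in the chart matches all 12 reactions.
Reversing Citrate → still no organism matches.
Reversing LDC → still no organism matches.
Reversing Oxidase → still no organism matches.
Reversing 42°C growth → still no organism matches.
Reversing ADH → still no organism matches.
Reversing Nitrate → still no organism matches.
Reversing Urease → still no organism matches.
Reversing Motility (to +) → unique match: Achromobacter xylosoxidans.
Reversing OF glucose → still no organism matches.
Reversing Esculin → still no organism matches.
Reversing ODC → still no organism matches.
Reversing Pigment → still no organism matches.

Motility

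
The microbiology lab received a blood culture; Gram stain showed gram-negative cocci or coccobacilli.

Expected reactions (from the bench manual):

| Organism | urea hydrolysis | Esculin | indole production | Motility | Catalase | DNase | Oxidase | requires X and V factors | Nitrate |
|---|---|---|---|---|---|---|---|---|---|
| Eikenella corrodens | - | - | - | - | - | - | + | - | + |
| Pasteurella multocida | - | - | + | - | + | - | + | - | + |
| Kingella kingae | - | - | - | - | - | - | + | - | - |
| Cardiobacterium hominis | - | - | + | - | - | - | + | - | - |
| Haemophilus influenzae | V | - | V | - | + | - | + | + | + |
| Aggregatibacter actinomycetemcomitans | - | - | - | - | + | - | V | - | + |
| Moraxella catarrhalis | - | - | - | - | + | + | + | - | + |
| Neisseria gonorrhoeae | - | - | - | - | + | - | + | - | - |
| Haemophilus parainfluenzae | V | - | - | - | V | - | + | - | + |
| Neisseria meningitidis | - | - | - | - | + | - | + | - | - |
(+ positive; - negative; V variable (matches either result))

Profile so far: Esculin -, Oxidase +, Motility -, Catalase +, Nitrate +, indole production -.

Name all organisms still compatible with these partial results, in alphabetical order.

indole production -: excludes Pasteurella multocida, Cardiobacterium hominis — 8 left.
Motility -: all 8 remaining candidates are consistent.
Catalase +: excludes Eikenella corrodens, Kingella kingae — 6 left.
Esculin -: all 6 remaining candidates are consistent.
Oxidase +: all 6 remaining candidates are consistent.
Nitrate +: excludes Neisseria gonorrhoeae, Neisseria meningitidis — 4 left.

Aggregatibacter actinomycetemcomitans, Haemophilus influenzae, Haemophilus parainfluenzae, Moraxella catarrhalis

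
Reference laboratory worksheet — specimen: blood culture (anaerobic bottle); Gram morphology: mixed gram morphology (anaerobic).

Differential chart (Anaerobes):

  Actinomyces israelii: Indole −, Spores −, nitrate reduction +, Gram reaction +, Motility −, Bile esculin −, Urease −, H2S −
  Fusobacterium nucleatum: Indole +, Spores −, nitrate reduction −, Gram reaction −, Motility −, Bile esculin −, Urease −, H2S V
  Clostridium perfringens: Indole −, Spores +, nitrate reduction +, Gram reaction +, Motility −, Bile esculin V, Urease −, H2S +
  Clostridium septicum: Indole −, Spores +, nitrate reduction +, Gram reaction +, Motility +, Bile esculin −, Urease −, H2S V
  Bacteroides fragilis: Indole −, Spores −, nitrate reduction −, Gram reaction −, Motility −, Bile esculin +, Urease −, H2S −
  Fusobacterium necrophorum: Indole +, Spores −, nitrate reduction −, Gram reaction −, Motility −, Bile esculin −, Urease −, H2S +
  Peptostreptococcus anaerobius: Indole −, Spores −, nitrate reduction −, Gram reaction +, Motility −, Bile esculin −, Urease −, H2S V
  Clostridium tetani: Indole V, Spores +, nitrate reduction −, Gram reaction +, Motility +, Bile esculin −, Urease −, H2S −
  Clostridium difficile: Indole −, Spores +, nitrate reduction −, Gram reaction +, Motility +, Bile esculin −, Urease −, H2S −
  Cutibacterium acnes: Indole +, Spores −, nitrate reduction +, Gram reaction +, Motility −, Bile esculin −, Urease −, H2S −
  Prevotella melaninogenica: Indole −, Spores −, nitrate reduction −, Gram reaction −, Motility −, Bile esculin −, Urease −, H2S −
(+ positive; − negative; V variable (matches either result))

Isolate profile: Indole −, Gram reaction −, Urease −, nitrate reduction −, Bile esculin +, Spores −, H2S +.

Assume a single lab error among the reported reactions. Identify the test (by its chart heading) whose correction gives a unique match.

As reported, no row in the chart matches all 7 reactions.
Reversing Urease → still no organism matches.
Reversing Indole → still no organism matches.
Reversing H2S (to −) → unique match: Bacteroides fragilis.
Reversing Spores → still no organism matches.
Reversing Bile esculin → still no organism matches.
Reversing nitrate reduction → still no organism matches.
Reversing Gram reaction → still no organism matches.

H2S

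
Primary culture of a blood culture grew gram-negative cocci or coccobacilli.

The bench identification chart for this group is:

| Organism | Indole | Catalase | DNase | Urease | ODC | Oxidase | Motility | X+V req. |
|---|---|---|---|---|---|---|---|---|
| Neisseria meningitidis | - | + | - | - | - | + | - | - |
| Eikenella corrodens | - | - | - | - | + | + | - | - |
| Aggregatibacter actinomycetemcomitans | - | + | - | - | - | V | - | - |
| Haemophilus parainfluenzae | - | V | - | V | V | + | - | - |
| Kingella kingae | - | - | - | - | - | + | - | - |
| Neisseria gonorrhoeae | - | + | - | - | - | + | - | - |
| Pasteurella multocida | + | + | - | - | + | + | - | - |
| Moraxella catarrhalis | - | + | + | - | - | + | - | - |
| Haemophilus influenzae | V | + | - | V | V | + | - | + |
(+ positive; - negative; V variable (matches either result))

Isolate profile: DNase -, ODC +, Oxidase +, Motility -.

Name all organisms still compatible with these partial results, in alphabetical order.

Eikenella corrodens, Haemophilus influenzae, Haemophilus parainfluenzae, Pasteurella multocida

DNase -: excludes Moraxella catarrhalis — 8 left.
Motility -: all 8 remaining candidates are consistent.
Oxidase +: all 8 remaining candidates are consistent.
ODC +: excludes Neisseria meningitidis, Aggregatibacter actinomycetemcomitans, Kingella kingae, Neisseria gonorrhoeae — 4 left.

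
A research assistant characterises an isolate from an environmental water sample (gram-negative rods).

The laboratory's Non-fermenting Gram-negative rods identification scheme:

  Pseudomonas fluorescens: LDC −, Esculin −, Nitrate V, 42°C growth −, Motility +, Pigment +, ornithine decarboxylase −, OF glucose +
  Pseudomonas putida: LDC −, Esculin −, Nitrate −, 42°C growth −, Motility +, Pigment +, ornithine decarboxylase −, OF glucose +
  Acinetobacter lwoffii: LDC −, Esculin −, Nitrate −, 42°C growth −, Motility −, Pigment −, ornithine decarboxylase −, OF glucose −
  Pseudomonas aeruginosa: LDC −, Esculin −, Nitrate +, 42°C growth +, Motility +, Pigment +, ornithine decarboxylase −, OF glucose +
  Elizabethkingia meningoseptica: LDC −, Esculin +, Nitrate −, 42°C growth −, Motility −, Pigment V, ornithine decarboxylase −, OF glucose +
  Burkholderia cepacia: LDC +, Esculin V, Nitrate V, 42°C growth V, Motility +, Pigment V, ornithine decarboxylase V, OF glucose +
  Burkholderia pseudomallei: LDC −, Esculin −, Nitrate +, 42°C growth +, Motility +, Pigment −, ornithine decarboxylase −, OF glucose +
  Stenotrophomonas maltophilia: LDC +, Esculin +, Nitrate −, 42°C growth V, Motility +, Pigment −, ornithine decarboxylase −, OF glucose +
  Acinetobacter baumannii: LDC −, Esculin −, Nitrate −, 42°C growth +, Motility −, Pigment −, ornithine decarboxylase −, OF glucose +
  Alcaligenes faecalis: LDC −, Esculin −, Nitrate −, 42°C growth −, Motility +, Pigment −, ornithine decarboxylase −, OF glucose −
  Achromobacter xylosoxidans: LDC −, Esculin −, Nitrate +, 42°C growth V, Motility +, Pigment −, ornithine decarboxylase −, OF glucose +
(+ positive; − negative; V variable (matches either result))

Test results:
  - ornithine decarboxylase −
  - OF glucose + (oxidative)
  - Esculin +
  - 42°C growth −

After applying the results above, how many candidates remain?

3

ornithine decarboxylase −: all 11 remaining candidates are consistent.
42°C growth −: excludes Pseudomonas aeruginosa, Burkholderia pseudomallei, Acinetobacter baumannii — 8 left.
OF glucose +: excludes Acinetobacter lwoffii, Alcaligenes faecalis — 6 left.
Esculin +: excludes Pseudomonas fluorescens, Pseudomonas putida, Achromobacter xylosoxidans — 3 left.
Still consistent: Burkholderia cepacia, Elizabethkingia meningoseptica, Stenotrophomonas maltophilia.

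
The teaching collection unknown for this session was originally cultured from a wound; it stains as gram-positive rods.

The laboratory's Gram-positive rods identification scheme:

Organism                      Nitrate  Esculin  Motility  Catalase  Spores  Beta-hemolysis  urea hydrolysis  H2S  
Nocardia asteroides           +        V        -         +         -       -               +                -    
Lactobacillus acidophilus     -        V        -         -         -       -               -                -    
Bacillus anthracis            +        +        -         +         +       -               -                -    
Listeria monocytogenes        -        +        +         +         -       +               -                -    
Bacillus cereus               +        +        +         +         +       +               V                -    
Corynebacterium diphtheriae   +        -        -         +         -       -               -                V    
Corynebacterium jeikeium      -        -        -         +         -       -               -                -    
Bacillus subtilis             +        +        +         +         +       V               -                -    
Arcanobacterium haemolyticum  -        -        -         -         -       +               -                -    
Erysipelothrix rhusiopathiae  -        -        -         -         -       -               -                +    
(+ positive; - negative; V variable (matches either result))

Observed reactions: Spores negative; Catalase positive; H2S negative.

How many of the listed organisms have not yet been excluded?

4

Catalase +: excludes Lactobacillus acidophilus, Arcanobacterium haemolyticum, Erysipelothrix rhusiopathiae — 7 left.
Spores -: excludes Bacillus anthracis, Bacillus cereus, Bacillus subtilis — 4 left.
H2S -: all 4 remaining candidates are consistent.
Still consistent: Corynebacterium diphtheriae, Corynebacterium jeikeium, Listeria monocytogenes, Nocardia asteroides.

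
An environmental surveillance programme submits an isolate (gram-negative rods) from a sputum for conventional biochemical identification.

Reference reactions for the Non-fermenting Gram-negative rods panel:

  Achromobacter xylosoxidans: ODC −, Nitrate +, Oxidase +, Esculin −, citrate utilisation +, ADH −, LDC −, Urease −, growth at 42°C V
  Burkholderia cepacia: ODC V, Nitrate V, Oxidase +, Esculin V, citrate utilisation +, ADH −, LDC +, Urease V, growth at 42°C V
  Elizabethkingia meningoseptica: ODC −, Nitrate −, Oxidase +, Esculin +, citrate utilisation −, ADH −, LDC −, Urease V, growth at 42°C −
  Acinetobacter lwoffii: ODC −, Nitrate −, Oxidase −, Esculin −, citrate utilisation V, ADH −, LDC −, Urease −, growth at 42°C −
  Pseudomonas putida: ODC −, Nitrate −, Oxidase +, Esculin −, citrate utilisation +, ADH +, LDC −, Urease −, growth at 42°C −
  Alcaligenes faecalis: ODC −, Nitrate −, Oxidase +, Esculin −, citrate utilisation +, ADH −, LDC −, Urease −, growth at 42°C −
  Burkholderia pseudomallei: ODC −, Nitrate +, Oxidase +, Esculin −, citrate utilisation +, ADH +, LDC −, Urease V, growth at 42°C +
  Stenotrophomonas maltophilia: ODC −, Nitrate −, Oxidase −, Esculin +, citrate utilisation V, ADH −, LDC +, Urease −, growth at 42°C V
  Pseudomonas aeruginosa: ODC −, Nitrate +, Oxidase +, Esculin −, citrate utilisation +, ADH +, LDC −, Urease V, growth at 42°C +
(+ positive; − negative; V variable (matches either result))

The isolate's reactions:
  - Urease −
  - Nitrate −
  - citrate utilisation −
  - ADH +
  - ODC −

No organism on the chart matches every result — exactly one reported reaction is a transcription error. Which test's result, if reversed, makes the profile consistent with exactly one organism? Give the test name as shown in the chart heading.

citrate utilisation

As reported, no row in the chart matches all 5 reactions.
Reversing ADH → 3 organisms match (not unique).
Reversing Nitrate → still no organism matches.
Reversing citrate utilisation (to +) → unique match: Pseudomonas putida.
Reversing Urease → still no organism matches.
Reversing ODC → still no organism matches.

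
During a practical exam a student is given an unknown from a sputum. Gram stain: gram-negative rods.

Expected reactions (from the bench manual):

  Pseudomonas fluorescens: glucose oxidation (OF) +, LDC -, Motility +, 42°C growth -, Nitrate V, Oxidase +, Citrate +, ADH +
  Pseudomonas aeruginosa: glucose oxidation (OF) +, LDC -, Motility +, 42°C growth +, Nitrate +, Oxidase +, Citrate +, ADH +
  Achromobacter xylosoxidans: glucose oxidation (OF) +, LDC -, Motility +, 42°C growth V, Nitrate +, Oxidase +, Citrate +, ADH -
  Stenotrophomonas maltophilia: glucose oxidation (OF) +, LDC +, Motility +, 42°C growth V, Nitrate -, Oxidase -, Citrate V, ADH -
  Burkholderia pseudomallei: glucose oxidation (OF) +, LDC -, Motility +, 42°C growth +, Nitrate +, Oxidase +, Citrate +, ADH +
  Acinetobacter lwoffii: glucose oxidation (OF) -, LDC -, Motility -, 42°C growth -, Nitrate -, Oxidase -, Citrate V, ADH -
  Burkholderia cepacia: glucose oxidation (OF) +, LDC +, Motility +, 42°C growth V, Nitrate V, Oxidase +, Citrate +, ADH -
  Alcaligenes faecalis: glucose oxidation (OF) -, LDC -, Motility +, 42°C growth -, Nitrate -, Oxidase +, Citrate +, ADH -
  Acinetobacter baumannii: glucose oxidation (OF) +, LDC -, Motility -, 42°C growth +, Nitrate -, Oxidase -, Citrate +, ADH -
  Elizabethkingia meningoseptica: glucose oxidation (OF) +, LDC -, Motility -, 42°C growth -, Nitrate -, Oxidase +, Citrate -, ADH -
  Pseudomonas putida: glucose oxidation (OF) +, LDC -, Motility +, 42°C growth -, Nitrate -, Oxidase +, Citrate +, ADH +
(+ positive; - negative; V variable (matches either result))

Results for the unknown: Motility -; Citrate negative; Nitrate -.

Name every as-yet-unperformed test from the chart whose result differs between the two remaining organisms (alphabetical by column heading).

Nitrate -: excludes Pseudomonas aeruginosa, Achromobacter xylosoxidans, Burkholderia pseudomallei — 8 left.
Motility -: excludes 5 organisms — 3 left.
Citrate -: excludes Acinetobacter baumannii — 2 left.
Two candidates remain: Acinetobacter lwoffii and Elizabethkingia meningoseptica.
  glucose oxidation (OF): Acinetobacter lwoffii -, Elizabethkingia meningoseptica + — discriminates.
  LDC: - vs - — same for both, does not separate.
  42°C growth: - vs - — same for both, does not separate.
  Oxidase: Acinetobacter lwoffii -, Elizabethkingia meningoseptica + — discriminates.
  ADH: - vs - — same for both, does not separate.

glucose oxidation (OF), Oxidase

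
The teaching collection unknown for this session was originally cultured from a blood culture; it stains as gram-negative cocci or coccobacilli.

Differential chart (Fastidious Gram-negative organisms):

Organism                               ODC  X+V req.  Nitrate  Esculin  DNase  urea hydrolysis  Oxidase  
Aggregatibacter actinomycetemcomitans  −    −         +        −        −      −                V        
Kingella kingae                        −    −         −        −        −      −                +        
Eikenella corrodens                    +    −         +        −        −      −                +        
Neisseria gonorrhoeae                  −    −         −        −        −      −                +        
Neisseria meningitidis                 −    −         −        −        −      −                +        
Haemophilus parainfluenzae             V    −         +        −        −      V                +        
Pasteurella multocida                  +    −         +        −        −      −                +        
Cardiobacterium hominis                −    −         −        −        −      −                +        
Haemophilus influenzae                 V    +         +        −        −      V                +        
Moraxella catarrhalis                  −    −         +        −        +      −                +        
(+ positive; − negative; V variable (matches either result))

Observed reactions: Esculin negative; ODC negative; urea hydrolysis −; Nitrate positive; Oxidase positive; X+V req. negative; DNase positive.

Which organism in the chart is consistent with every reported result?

Moraxella catarrhalis

Nitrate +: excludes Kingella kingae, Neisseria gonorrhoeae, Neisseria meningitidis, Cardiobacterium hominis — 6 left.
Oxidase +: all 6 remaining candidates are consistent.
ODC −: excludes Eikenella corrodens, Pasteurella multocida — 4 left.
X+V req. −: excludes Haemophilus influenzae — 3 left.
DNase +: excludes Aggregatibacter actinomycetemcomitans, Haemophilus parainfluenzae — 1 left.
urea hydrolysis −: the one remaining candidate is consistent.
Esculin −: the one remaining candidate is consistent.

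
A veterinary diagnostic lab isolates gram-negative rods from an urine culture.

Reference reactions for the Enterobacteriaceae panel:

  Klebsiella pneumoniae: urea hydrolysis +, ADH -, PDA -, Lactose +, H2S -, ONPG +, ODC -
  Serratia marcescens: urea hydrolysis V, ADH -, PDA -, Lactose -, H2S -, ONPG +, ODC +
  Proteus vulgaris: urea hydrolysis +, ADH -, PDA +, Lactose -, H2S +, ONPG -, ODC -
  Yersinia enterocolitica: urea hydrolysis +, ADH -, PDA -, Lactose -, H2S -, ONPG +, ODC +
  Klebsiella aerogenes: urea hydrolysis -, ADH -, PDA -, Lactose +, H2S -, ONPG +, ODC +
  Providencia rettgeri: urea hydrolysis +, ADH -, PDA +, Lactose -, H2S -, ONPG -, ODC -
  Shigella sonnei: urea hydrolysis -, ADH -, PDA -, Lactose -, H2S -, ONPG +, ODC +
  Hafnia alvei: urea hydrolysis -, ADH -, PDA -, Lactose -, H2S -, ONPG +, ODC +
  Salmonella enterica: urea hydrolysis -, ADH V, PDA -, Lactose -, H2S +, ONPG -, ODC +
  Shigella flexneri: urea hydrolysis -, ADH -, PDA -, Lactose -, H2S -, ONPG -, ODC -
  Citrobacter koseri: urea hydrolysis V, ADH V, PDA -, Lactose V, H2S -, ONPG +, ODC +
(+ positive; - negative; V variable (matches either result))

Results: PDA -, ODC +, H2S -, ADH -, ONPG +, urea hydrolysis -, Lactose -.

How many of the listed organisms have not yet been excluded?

4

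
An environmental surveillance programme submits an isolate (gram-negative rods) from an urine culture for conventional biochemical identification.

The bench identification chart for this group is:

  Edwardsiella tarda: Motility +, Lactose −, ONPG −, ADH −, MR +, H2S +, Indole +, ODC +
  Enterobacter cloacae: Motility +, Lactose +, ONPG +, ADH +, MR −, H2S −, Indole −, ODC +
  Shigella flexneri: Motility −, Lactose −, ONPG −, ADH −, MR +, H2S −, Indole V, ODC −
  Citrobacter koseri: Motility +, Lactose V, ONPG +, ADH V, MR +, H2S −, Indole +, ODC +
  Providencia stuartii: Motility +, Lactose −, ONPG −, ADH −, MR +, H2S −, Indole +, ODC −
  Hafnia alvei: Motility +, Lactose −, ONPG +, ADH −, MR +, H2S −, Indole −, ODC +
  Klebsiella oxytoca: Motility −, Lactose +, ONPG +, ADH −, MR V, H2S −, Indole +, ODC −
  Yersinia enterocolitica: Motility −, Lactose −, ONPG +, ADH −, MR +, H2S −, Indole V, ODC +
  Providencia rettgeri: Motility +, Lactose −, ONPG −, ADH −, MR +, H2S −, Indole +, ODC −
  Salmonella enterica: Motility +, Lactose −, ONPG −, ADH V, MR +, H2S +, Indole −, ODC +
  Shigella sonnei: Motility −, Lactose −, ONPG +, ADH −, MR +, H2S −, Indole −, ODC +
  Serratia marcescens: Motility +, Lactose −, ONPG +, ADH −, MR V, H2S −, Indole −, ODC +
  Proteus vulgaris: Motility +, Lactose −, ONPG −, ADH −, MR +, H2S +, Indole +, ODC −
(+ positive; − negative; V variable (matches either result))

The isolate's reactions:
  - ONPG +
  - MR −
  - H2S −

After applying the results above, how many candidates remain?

MR −: excludes 10 organisms — 3 left.
ONPG +: all 3 remaining candidates are consistent.
H2S −: all 3 remaining candidates are consistent.
Still consistent: Enterobacter cloacae, Klebsiella oxytoca, Serratia marcescens.

3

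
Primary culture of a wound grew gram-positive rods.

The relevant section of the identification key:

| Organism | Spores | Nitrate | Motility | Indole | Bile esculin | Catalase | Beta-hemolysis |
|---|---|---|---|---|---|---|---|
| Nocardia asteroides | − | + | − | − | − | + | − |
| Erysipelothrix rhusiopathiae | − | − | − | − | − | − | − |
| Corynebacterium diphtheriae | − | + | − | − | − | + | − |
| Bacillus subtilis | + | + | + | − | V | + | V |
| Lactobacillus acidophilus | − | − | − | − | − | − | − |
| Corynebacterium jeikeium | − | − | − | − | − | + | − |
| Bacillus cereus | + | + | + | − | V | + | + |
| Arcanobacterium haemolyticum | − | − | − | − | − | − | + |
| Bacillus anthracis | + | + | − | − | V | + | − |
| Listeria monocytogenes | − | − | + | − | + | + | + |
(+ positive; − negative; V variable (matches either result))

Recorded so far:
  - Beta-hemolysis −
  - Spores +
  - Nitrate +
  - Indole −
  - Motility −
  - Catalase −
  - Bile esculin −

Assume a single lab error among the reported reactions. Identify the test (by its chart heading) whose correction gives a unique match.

Catalase

As reported, no row in the chart matches all 7 reactions.
Reversing Spores → still no organism matches.
Reversing Bile esculin → still no organism matches.
Reversing Motility → still no organism matches.
Reversing Catalase (to +) → unique match: Bacillus anthracis.
Reversing Beta-hemolysis → still no organism matches.
Reversing Nitrate → still no organism matches.
Reversing Indole → still no organism matches.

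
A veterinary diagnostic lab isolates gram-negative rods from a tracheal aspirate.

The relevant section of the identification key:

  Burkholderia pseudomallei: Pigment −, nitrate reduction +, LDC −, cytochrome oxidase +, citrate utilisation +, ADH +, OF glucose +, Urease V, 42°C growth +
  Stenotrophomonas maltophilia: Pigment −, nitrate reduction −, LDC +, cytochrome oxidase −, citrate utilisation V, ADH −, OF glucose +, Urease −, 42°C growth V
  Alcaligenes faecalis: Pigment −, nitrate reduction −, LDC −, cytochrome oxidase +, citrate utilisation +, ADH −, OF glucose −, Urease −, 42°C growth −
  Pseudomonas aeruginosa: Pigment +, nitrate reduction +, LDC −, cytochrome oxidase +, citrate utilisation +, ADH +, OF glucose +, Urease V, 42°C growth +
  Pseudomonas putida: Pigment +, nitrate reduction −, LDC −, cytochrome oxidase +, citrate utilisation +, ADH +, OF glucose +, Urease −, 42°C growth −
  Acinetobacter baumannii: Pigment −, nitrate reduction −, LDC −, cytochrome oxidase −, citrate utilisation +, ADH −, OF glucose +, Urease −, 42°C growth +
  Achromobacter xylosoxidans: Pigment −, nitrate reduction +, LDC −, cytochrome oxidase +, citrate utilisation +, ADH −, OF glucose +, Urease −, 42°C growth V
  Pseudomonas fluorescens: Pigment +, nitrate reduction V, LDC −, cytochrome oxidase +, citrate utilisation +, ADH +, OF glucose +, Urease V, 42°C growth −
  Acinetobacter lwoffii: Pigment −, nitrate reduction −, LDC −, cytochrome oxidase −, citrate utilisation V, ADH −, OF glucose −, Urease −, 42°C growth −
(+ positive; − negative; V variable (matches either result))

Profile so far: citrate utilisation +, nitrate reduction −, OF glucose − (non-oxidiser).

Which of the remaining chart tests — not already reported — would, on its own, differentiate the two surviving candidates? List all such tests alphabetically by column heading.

cytochrome oxidase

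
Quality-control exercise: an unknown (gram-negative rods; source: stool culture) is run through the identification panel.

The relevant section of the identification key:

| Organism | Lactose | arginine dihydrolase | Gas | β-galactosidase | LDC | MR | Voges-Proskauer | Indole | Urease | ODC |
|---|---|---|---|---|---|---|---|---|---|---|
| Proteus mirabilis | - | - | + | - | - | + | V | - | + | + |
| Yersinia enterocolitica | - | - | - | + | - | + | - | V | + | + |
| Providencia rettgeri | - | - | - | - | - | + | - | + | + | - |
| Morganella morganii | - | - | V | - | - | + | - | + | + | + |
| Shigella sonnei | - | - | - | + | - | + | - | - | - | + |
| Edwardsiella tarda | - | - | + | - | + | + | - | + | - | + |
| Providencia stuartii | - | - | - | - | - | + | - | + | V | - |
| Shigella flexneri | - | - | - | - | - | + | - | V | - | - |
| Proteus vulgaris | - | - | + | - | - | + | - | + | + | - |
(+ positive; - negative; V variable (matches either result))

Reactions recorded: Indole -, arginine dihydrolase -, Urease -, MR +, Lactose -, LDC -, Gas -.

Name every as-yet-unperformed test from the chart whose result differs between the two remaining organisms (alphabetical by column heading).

ODC, β-galactosidase

Indole -: excludes 5 organisms — 4 left.
MR +: all 4 remaining candidates are consistent.
LDC -: all 4 remaining candidates are consistent.
arginine dihydrolase -: all 4 remaining candidates are consistent.
Lactose -: all 4 remaining candidates are consistent.
Gas -: excludes Proteus mirabilis — 3 left.
Urease -: excludes Yersinia enterocolitica — 2 left.
Two candidates remain: Shigella flexneri and Shigella sonnei.
  β-galactosidase: Shigella flexneri -, Shigella sonnei + — discriminates.
  Voges-Proskauer: - vs - — same for both, does not separate.
  ODC: Shigella flexneri -, Shigella sonnei + — discriminates.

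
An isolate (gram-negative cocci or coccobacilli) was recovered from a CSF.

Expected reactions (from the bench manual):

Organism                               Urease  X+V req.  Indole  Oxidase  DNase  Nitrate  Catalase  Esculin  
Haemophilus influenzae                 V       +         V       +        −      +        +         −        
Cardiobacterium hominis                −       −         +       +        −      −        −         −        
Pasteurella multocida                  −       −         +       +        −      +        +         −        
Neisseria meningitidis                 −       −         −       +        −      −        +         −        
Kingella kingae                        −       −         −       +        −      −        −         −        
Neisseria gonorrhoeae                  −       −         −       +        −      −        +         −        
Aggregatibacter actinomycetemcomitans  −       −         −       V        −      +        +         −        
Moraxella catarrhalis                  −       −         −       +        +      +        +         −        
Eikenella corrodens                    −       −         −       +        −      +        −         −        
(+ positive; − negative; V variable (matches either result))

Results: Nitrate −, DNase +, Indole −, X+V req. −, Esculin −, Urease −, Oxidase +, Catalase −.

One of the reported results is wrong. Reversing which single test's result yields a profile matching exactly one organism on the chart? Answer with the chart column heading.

As reported, no row in the chart matches all 8 reactions.
Reversing DNase (to −) → unique match: Kingella kingae.
Reversing Catalase → still no organism matches.
Reversing Indole → still no organism matches.
Reversing Oxidase → still no organism matches.
Reversing X+V req. → still no organism matches.
Reversing Nitrate → still no organism matches.
Reversing Urease → still no organism matches.
Reversing Esculin → still no organism matches.

DNase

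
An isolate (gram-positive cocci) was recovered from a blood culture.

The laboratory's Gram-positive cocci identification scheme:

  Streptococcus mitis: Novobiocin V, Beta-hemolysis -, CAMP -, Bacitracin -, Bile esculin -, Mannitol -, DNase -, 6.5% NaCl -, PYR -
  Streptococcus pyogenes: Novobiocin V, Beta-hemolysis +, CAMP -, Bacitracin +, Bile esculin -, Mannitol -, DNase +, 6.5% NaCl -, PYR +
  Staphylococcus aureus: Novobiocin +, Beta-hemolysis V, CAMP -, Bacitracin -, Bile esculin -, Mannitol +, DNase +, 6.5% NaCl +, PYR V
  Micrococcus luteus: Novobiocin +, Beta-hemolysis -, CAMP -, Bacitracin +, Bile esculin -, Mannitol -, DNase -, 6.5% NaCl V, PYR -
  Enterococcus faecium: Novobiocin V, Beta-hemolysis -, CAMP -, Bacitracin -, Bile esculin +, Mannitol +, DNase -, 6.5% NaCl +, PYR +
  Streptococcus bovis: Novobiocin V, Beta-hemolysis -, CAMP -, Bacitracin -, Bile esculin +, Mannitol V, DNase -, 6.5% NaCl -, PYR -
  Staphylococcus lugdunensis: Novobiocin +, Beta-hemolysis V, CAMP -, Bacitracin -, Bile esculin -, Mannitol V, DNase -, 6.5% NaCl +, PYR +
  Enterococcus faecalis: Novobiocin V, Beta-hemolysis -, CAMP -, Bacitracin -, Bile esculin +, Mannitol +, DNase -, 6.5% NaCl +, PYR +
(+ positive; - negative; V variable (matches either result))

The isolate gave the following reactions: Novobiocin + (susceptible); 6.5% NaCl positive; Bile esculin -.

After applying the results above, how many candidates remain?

6.5% NaCl +: excludes Streptococcus mitis, Streptococcus pyogenes, Streptococcus bovis — 5 left.
Bile esculin -: excludes Enterococcus faecium, Enterococcus faecalis — 3 left.
Novobiocin +: all 3 remaining candidates are consistent.
Still consistent: Micrococcus luteus, Staphylococcus aureus, Staphylococcus lugdunensis.

3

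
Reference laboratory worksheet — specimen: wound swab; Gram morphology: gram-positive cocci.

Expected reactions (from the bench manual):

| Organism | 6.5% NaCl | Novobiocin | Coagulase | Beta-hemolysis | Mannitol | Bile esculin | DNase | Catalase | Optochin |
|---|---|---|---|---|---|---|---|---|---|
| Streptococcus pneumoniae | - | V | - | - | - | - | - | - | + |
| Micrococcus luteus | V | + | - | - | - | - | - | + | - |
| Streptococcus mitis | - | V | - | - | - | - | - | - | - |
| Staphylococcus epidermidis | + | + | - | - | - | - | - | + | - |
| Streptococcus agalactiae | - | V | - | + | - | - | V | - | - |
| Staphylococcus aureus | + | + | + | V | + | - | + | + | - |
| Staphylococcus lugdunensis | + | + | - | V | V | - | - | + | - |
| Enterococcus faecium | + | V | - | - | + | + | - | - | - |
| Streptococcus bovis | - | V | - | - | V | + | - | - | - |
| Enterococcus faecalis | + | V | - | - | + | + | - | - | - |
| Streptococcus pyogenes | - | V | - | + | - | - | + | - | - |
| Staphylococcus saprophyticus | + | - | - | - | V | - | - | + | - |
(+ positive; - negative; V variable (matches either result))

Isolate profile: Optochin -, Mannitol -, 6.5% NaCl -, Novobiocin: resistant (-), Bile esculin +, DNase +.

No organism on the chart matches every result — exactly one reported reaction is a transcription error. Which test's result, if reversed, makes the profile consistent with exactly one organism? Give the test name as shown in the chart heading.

DNase

As reported, no row in the chart matches all 6 reactions.
Reversing Optochin → still no organism matches.
Reversing 6.5% NaCl → still no organism matches.
Reversing Novobiocin → still no organism matches.
Reversing Mannitol → still no organism matches.
Reversing DNase (to -) → unique match: Streptococcus bovis.
Reversing Bile esculin → 2 organisms match (not unique).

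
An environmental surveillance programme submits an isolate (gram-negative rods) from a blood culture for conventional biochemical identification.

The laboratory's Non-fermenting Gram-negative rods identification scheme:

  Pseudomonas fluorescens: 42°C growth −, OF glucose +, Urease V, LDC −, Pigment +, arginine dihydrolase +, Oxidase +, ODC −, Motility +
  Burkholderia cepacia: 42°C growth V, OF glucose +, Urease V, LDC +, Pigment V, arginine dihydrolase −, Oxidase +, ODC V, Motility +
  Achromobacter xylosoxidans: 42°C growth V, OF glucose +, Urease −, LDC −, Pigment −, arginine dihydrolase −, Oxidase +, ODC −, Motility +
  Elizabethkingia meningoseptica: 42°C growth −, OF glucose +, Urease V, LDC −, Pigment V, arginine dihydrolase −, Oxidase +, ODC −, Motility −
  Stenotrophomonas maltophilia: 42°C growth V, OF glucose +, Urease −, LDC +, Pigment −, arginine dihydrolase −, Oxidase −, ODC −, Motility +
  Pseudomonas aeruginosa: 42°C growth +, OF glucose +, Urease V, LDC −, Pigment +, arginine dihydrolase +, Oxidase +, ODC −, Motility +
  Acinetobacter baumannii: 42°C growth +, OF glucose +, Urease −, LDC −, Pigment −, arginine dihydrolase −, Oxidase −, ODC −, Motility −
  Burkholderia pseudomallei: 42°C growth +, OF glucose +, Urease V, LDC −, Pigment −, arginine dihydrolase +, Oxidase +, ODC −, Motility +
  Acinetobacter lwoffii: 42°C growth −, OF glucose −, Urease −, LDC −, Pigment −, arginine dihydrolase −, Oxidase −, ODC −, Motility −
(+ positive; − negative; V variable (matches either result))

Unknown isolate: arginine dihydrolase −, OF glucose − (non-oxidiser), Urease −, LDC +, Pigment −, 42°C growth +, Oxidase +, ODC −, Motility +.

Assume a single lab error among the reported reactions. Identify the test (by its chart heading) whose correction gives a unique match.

OF glucose

As reported, no row in the chart matches all 9 reactions.
Reversing Pigment → still no organism matches.
Reversing arginine dihydrolase → still no organism matches.
Reversing LDC → still no organism matches.
Reversing Oxidase → still no organism matches.
Reversing 42°C growth → still no organism matches.
Reversing OF glucose (to +) → unique match: Burkholderia cepacia.
Reversing ODC → still no organism matches.
Reversing Urease → still no organism matches.
Reversing Motility → still no organism matches.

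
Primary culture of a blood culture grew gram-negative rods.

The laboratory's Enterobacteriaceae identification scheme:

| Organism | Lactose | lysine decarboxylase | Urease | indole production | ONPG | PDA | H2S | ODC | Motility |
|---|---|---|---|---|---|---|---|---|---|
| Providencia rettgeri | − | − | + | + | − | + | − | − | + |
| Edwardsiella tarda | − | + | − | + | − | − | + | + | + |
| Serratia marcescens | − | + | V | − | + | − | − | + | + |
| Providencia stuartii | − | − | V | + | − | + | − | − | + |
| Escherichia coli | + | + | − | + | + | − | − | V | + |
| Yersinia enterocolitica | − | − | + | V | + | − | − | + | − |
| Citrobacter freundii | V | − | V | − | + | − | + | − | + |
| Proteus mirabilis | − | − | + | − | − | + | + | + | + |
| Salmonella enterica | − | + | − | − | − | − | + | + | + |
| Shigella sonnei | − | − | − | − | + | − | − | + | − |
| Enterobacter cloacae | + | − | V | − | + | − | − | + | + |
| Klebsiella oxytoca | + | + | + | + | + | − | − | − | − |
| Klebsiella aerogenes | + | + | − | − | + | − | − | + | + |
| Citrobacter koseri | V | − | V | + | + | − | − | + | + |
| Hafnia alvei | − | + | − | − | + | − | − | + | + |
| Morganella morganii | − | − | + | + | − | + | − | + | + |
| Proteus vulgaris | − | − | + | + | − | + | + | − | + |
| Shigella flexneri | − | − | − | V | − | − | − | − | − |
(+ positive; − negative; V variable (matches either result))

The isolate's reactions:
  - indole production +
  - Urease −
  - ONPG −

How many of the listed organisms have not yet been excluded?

Urease −: excludes 6 organisms — 12 left.
indole production +: excludes 7 organisms — 5 left.
ONPG −: excludes Escherichia coli, Citrobacter koseri — 3 left.
Still consistent: Edwardsiella tarda, Providencia stuartii, Shigella flexneri.

3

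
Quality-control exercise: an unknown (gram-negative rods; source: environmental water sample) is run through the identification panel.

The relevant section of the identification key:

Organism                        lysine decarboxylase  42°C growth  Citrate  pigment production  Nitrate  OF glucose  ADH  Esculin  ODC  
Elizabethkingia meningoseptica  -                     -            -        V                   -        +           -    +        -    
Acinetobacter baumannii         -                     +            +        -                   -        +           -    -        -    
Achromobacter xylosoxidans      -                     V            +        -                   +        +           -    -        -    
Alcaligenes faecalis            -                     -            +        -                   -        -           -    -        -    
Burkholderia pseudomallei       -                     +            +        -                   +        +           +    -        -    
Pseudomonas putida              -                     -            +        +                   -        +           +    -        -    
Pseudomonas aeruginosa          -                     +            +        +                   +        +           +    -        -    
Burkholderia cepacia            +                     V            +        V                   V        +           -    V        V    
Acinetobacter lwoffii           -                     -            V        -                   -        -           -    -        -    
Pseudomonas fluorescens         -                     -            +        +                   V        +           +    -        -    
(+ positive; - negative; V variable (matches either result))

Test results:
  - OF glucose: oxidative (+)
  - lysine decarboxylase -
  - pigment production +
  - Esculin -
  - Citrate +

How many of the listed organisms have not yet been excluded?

lysine decarboxylase -: excludes Burkholderia cepacia — 9 left.
Citrate +: excludes Elizabethkingia meningoseptica — 8 left.
OF glucose +: excludes Alcaligenes faecalis, Acinetobacter lwoffii — 6 left.
Esculin -: all 6 remaining candidates are consistent.
pigment production +: excludes Acinetobacter baumannii, Achromobacter xylosoxidans, Burkholderia pseudomallei — 3 left.
Still consistent: Pseudomonas aeruginosa, Pseudomonas fluorescens, Pseudomonas putida.

3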